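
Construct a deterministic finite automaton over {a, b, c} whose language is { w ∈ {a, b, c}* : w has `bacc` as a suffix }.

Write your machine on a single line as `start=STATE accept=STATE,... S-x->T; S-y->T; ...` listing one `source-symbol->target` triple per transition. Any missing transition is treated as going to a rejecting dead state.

Remember how much of `bacc` the current input suffix matches. State q0 means no match yet; q1 means the last symbol is `b`; q2 means the last 2 symbols are `ba`; q3 means the last 3 symbols are `bac`; q4 means the last 4 symbols are `bacc`. Only q4 accepts. On a mismatch, fall back to the longest proper suffix that is still a prefix of `bacc`.
With 5 states:
        a   b   c  
>  q0   q0  q1  q0 
   q1   q2  q1  q0 
   q2   q0  q1  q3 
   q3   q0  q1  q4 
 * q4   q0  q1  q0 
(> = start, * = accepting)

start=q0; accept=q4; q0-a->q0; q0-b->q1; q0-c->q0; q1-a->q2; q1-b->q1; q1-c->q0; q2-a->q0; q2-b->q1; q2-c->q3; q3-a->q0; q3-b->q1; q3-c->q4; q4-a->q0; q4-b->q1; q4-c->q0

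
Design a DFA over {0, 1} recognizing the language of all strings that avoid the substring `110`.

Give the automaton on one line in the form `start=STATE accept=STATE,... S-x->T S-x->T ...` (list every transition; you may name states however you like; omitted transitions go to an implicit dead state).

Track partial matches of the forbidden pattern `110`. State q3 is a dead state reached once `110` has occurred; every other state accepts. q0 means no part of `110` is currently matched.
A 4-state machine:
        0   1  
>* q0   q0  q1 
 * q1   q0  q2 
 * q2   q3  q2 
   q3   q3  q3 
(> = start, * = accepting)

start=q0 accept=q0,q1,q2 q0-0->q0 q0-1->q1 q1-0->q0 q1-1->q2 q2-0->q3 q2-1->q2 q3-0->q3 q3-1->q3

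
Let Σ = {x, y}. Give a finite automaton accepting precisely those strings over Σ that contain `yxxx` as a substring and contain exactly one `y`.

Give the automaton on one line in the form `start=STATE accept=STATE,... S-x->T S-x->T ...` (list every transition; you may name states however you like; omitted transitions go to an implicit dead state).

Handle the two conditions separately and then intersect. The first has 5 states tracking whether and how much of `yxxx` has been seen; the second has 3 states tracking the count of `y`s, saturating at 2. A product state is a pair (one from each), accepting exactly when both do. After merging equivalent states the machine shrinks.
A 6-state machine:
        x   y  
>  s0   s0  s1 
   s1   s2  s3 
   s2   s4  s3 
   s3   s3  s3 
   s4   s5  s3 
 * s5   s5  s3 
(> = start, * = accepting)

start=s0 accept=s5 s0-x->s0 s0-y->s1 s1-x->s2 s1-y->s3 s2-x->s4 s2-y->s3 s3-x->s3 s3-y->s3 s4-x->s5 s4-y->s3 s5-x->s5 s5-y->s3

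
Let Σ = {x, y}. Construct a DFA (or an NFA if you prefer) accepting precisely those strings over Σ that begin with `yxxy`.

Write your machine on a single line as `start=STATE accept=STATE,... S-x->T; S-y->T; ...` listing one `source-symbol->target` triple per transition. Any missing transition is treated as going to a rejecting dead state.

Check the first 4 symbols one by one: A through D record how many have matched `yxxy` so far; any wrong symbol goes to the dead state F. After all 4 match we enter the accepting sink E.
       x  y 
>  A   F  B 
   B   C  F 
   C   D  F 
   D   F  E 
 * E   E  E 
   F   F  F 
(> = start, * = accepting)

start=A; accept=E; A-x->F; A-y->B; B-x->C; B-y->F; C-x->D; C-y->F; D-x->F; D-y->E; E-x->E; E-y->E; F-x->F; F-y->F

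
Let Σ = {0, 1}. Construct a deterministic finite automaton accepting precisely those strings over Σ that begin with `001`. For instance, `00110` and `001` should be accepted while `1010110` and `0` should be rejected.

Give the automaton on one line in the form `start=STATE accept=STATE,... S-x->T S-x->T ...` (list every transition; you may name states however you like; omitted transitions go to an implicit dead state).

start=q0 accept=q3 q0-0->q1 q0-1->q4 q1-0->q2 q1-1->q4 q2-0->q4 q2-1->q3 q3-0->q3 q3-1->q3 q4-0->q4 q4-1->q4

Walk along `001` while the input agrees: from q0 take `0` to q1, and so on. Any deviation drops to the rejecting sink q4. Once q3 is reached the prefix is confirmed and every continuation is accepted.
5 states suffice.
        0   1  
>  q0   q1  q4 
   q1   q2  q4 
   q2   q4  q3 
 * q3   q3  q3 
   q4   q4  q4 
(> = start, * = accepting)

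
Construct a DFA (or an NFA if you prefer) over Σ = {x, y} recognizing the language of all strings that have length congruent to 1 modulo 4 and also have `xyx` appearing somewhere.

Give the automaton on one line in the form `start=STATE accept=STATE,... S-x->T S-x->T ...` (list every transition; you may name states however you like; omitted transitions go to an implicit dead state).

start=q0 accept=q14 q0-x->q1 q0-y->q2 q1-x->q3 q1-y->q4 q2-x->q3 q2-y->q5 q3-x->q6 q3-y->q7 q4-x->q8 q4-y->q9 q5-x->q6 q5-y->q9 q6-x->q10 q6-y->q11 q7-x->q12 q7-y->q0 q8-x->q12 q8-y->q12 q9-x->q10 q9-y->q0 q10-x->q1 q10-y->q13 q11-x->q14 q11-y->q2 q12-x->q14 q12-y->q14 q13-x->q15 q13-y->q5 q14-x->q15 q14-y->q15 q15-x->q8 q15-y->q8

Run two small machines in parallel and take their product. The first has 4 states tracking the input length modulo 4; the second has 4 states tracking whether and how much of `xyx` has been seen. A product state is a pair (one from each), accepting exactly when both do.
A 16-state machine:
          x    y  
>  q0     q1   q2 
   q1     q3   q4 
   q2     q3   q5 
   q3     q6   q7 
   q4     q8   q9 
   q5     q6   q9 
   q6    q10  q11 
   q7    q12   q0 
   q8    q12  q12 
   q9    q10   q0 
   q10    q1  q13 
   q11   q14   q2 
   q12   q14  q14 
   q13   q15   q5 
 * q14   q15  q15 
   q15    q8   q8 
(> = start, * = accepting)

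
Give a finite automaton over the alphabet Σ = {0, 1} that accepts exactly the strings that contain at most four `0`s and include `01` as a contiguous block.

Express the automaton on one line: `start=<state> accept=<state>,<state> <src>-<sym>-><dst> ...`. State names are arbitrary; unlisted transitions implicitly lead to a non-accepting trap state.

Build one automaton per condition and run them in lockstep. The first has 6 states tracking the count of `0`s, saturating at 5; the second has 3 states tracking whether and how much of `01` has been seen. A product state is a pair (one from each), accepting exactly when both do. After merging equivalent states the machine shrinks.
10 states suffice.
        0   1  
>  S0   S1  S0 
   S1   S2  S3 
   S2   S4  S5 
 * S3   S5  S3 
   S4   S6  S7 
 * S5   S7  S5 
   S6   S8  S9 
 * S7   S9  S7 
   S8   S8  S8 
 * S9   S8  S9 
(> = start, * = accepting)

start=S0 accept=S3,S5,S7,S9 S0-0->S1 S0-1->S0 S1-0->S2 S1-1->S3 S2-0->S4 S2-1->S5 S3-0->S5 S3-1->S3 S4-0->S6 S4-1->S7 S5-0->S7 S5-1->S5 S6-0->S8 S6-1->S9 S7-0->S9 S7-1->S7 S8-0->S8 S8-1->S8 S9-0->S8 S9-1->S9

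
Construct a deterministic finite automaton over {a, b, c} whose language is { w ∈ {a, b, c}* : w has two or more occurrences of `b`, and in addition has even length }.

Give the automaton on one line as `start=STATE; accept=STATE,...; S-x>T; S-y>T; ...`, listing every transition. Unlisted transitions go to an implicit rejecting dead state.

start=s0; accept=s4,s7; s0-a>s1; s0-b>s2; s0-c>s1; s1-a>s0; s1-b>s3; s1-c>s0; s2-a>s3; s2-b>s4; s2-c>s3; s3-a>s2; s3-b>s5; s3-c>s2; s4-a>s5; s4-b>s6; s4-c>s5; s5-a>s4; s5-b>s7; s5-c>s4; s6-a>s7; s6-b>s7; s6-c>s7; s7-a>s6; s7-b>s6; s7-c>s6

Run two small machines in parallel and take their product. The first has 4 states tracking the count of `b`s, saturating at 3; the second has 2 states tracking the input length modulo 2. A product state is a pair (one from each), accepting exactly when both do.
        a   b   c  
>  s0   s1  s2  s1 
   s1   s0  s3  s0 
   s2   s3  s4  s3 
   s3   s2  s5  s2 
 * s4   s5  s6  s5 
   s5   s4  s7  s4 
   s6   s7  s7  s7 
 * s7   s6  s6  s6 
(> = start, * = accepting)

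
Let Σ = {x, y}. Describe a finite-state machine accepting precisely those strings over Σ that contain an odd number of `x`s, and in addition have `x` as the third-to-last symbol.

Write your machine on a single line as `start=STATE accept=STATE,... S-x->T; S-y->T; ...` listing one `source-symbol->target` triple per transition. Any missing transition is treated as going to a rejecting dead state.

Build one automaton per condition and run them in lockstep. The first has 2 states tracking the count of `x`s modulo 2; the second has 15 states tracking the last 3 symbols read. A product state is a pair (one from each), accepting exactly when both do.
With 23 states:
          x    y  
>  q0     q1   q2 
   q1     q3   q4 
   q2     q5   q6 
   q3     q7   q8 
   q4     q9  q10 
   q5    q11  q12 
   q6    q13  q14 
 * q7    q15  q16 
   q8    q17  q18 
   q9    q19  q20 
 * q10   q21  q22 
   q11    q7   q8 
   q12    q9  q10 
   q13   q11  q12 
   q14   q13  q14 
   q15    q7   q8 
 * q16    q9  q10 
 * q17   q11  q12 
   q18   q13  q14 
   q19   q15  q16 
   q20   q17  q18 
   q21   q19  q20 
   q22   q21  q22 
(> = start, * = accepting)

start=q0; accept=q7,q10,q16,q17; q0-x->q1; q0-y->q2; q1-x->q3; q1-y->q4; q2-x->q5; q2-y->q6; q3-x->q7; q3-y->q8; q4-x->q9; q4-y->q10; q5-x->q11; q5-y->q12; q6-x->q13; q6-y->q14; q7-x->q15; q7-y->q16; q8-x->q17; q8-y->q18; q9-x->q19; q9-y->q20; q10-x->q21; q10-y->q22; q11-x->q7; q11-y->q8; q12-x->q9; q12-y->q10; q13-x->q11; q13-y->q12; q14-x->q13; q14-y->q14; q15-x->q7; q15-y->q8; q16-x->q9; q16-y->q10; q17-x->q11; q17-y->q12; q18-x->q13; q18-y->q14; q19-x->q15; q19-y->q16; q20-x->q17; q20-y->q18; q21-x->q19; q21-y->q20; q22-x->q21; q22-y->q22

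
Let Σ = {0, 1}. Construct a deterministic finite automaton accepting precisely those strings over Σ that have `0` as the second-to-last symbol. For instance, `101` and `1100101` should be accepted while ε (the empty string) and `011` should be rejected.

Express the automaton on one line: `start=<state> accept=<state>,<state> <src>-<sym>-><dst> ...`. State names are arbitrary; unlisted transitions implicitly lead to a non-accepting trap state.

start=S0 accept=S3,S4 S0-0->S1 S0-1->S2 S1-0->S3 S1-1->S4 S2-0->S5 S2-1->S6 S3-0->S3 S3-1->S4 S4-0->S5 S4-1->S6 S5-0->S3 S5-1->S4 S6-0->S5 S6-1->S6

A DFA must remember the last 2 symbols (since which symbol is second-to-last isn't known until the input ends). Use one state per possible window of the last ≤2 symbols; accept from those whose window starts with `0`.
With 7 states:
        0   1  
>  S0   S1  S2 
   S1   S3  S4 
   S2   S5  S6 
 * S3   S3  S4 
 * S4   S5  S6 
   S5   S3  S4 
   S6   S5  S6 
(> = start, * = accepting)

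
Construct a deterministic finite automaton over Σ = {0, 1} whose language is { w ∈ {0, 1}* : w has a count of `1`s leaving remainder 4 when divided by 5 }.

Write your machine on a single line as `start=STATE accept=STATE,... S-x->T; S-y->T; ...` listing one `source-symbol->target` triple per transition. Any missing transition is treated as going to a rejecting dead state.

start=s0; accept=s4; s0-0->s0; s0-1->s1; s1-0->s1; s1-1->s2; s2-0->s2; s2-1->s3; s3-0->s3; s3-1->s4; s4-0->s4; s4-1->s0

The only thing that matters is how many `1`s have appeared, reduced mod 5. Use one state per residue: s0 for 0, …, s4 for 4. Reading `1` moves to the next residue; anything else stays put. s4 is accepting.
With 5 states:
        0   1  
>  s0   s0  s1 
   s1   s1  s2 
   s2   s2  s3 
   s3   s3  s4 
 * s4   s4  s0 
(> = start, * = accepting)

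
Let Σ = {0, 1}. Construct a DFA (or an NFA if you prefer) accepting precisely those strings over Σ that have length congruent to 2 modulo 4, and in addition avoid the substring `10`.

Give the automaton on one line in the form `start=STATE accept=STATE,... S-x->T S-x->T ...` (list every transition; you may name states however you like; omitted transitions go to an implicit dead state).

Run two small machines in parallel and take their product. One (4 states) tracks the input length modulo 4; the other (3 states) tracks partial matches of the forbidden pattern `10`. Each combined state is a pair, one component from each; accept when both components accept. After merging equivalent states the machine shrinks.
With 9 states:
        0   1  
>  s0   s1  s2 
   s1   s3  s4 
   s2   s5  s4 
 * s3   s6  s7 
 * s4   s5  s7 
   s5   s5  s5 
   s6   s0  s8 
   s7   s5  s8 
   s8   s5  s2 
(> = start, * = accepting)

start=s0 accept=s3,s4 s0-0->s1 s0-1->s2 s1-0->s3 s1-1->s4 s2-0->s5 s2-1->s4 s3-0->s6 s3-1->s7 s4-0->s5 s4-1->s7 s5-0->s5 s5-1->s5 s6-0->s0 s6-1->s8 s7-0->s5 s7-1->s8 s8-0->s5 s8-1->s2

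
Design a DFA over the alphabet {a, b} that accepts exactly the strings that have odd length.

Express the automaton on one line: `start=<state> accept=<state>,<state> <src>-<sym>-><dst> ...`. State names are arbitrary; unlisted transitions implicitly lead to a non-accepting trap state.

start=s0 accept=s1 s0-a->s1 s0-b->s1 s1-a->s0 s1-b->s0

Count input length modulo 2: every symbol advances one step around the cycle s0 → s1 → s0. Accept at s1.
        a   b  
>  s0   s1  s1 
 * s1   s0  s0 
(> = start, * = accepting)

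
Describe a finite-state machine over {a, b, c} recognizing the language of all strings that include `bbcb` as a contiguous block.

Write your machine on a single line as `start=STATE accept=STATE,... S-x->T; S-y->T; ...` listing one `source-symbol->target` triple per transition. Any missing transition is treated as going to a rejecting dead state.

start=q0; accept=q4; q0-a->q0; q0-b->q1; q0-c->q0; q1-a->q0; q1-b->q2; q1-c->q0; q2-a->q0; q2-b->q2; q2-c->q3; q3-a->q0; q3-b->q4; q3-c->q0; q4-a->q4; q4-b->q4; q4-c->q4

Track how much of `bbcb` has been matched so far: state q0 is no progress, q4 is the absorbing accept state reached once `bbcb` has occurred. Intermediate states record partial matches; on a mismatch, fall back to the longest reusable overlap.
A 5-state machine:
        a   b   c  
>  q0   q0  q1  q0 
   q1   q0  q2  q0 
   q2   q0  q2  q3 
   q3   q0  q4  q0 
 * q4   q4  q4  q4 
(> = start, * = accepting)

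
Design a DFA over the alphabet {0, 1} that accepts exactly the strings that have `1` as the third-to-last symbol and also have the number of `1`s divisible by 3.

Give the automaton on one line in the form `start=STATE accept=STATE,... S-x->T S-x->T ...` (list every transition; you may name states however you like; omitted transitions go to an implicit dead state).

start=q0 accept=q6,q9,q10,q13 q0-0->q0 q0-1->q1 q1-0->q2 q1-1->q3 q2-0->q2 q2-1->q4 q3-0->q5 q3-1->q6 q4-0->q5 q4-1->q7 q5-0->q8 q5-1->q9 q6-0->q10 q6-1->q1 q7-0->q10 q7-1->q1 q8-0->q8 q8-1->q11 q9-0->q12 q9-1->q1 q10-0->q13 q10-1->q1 q11-0->q12 q11-1->q1 q12-0->q13 q12-1->q1 q13-0->q0 q13-1->q1

Run two small machines in parallel and take their product. The first has 15 states tracking the last 3 symbols read; the second has 3 states tracking the count of `1`s modulo 3. A product state is a pair (one from each), accepting exactly when both do. Equivalent product states are then merged.
With 14 states:
          0    1  
>  q0     q0   q1 
   q1     q2   q3 
   q2     q2   q4 
   q3     q5   q6 
   q4     q5   q7 
   q5     q8   q9 
 * q6    q10   q1 
   q7    q10   q1 
   q8     q8  q11 
 * q9    q12   q1 
 * q10   q13   q1 
   q11   q12   q1 
   q12   q13   q1 
 * q13    q0   q1 
(> = start, * = accepting)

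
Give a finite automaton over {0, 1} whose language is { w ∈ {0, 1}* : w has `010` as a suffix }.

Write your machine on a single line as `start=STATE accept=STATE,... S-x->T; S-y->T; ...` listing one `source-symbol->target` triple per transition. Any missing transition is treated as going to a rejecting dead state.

start=q0; accept=q3; q0-0->q1; q0-1->q0; q1-0->q1; q1-1->q2; q2-0->q3; q2-1->q0; q3-0->q1; q3-1->q2

Let each state record the length of the longest suffix of the input read so far that is also a prefix of `010`. q1 means the last symbol is `0`; q2 means the last 2 symbols are `01`; q3 means the last 3 symbols are `010`. Accept only at q3, where the string currently ends in `010`.
4 states suffice.
        0   1  
>  q0   q1  q0 
   q1   q1  q2 
   q2   q3  q0 
 * q3   q1  q2 
(> = start, * = accepting)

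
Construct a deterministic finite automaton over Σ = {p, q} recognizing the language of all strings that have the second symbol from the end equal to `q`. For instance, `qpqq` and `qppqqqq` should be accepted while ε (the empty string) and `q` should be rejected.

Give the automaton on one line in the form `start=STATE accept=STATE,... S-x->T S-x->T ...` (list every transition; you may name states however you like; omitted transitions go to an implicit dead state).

start=A accept=F,G A-p->B A-q->C B-p->D B-q->E C-p->F C-q->G D-p->D D-q->E E-p->F E-q->G F-p->D F-q->E G-p->F G-q->G

Because acceptance depends on a position counted from the end, the machine has to buffer the most recent 2 symbols. Make each state the string of the last up-to-2 symbols read; on input `x` shift the window left and append `x`. Accept when the buffered window has length 2 and begins with `q`.
       p  q 
>  A   B  C 
   B   D  E 
   C   F  G 
   D   D  E 
   E   F  G 
 * F   D  E 
 * G   F  G 
(> = start, * = accepting)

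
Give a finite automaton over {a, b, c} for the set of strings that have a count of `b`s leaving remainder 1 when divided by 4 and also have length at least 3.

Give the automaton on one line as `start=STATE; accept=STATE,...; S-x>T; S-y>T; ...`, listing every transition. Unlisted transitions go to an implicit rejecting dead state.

Handle the two conditions separately and then intersect. The first has 4 states tracking the count of `b`s modulo 4; the second has 5 states tracking the input length, saturating at 4. A product state is a pair (one from each), accepting exactly when both do. Minimizing collapses redundant product states.
8 states suffice.
        a   b   c  
>  S0   S1  S2  S1 
   S1   S3  S4  S3 
   S2   S4  S5  S4 
   S3   S3  S6  S3 
   S4   S6  S5  S6 
   S5   S5  S7  S5 
 * S6   S6  S5  S6 
   S7   S7  S3  S7 
(> = start, * = accepting)

start=S0; accept=S6; S0-a>S1; S0-b>S2; S0-c>S1; S1-a>S3; S1-b>S4; S1-c>S3; S2-a>S4; S2-b>S5; S2-c>S4; S3-a>S3; S3-b>S6; S3-c>S3; S4-a>S6; S4-b>S5; S4-c>S6; S5-a>S5; S5-b>S7; S5-c>S5; S6-a>S6; S6-b>S5; S6-c>S6; S7-a>S7; S7-b>S3; S7-c>S7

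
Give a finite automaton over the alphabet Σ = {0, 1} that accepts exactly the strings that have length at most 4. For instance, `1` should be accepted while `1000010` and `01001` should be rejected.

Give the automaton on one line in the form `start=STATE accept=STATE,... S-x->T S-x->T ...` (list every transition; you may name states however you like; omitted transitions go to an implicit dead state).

We only need to distinguish lengths 0, 1, …, 4, and '>4'. Chain q0 → q1 → q2 → q3 → q4 → q5 on every symbol, with q5 looping. Accepting states: {q0, q1, q2, q3, q4}.
A 6-state machine:
        0   1  
>* q0   q1  q1 
 * q1   q2  q2 
 * q2   q3  q3 
 * q3   q4  q4 
 * q4   q5  q5 
   q5   q5  q5 
(> = start, * = accepting)

start=q0 accept=q0,q1,q2,q3,q4 q0-0->q1 q0-1->q1 q1-0->q2 q1-1->q2 q2-0->q3 q2-1->q3 q3-0->q4 q3-1->q4 q4-0->q5 q4-1->q5 q5-0->q5 q5-1->q5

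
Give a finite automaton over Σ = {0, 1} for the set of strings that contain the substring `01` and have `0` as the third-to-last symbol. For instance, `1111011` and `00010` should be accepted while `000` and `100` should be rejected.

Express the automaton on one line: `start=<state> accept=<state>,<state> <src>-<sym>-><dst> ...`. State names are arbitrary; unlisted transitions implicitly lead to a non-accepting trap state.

Run two small machines in parallel and take their product. One (3 states) tracks whether and how much of `01` has been seen; the other (15 states) tracks the last 3 symbols read. Each combined state is a pair, one component from each; accept when both components accept.
A 19-state machine:
          0    1  
>  s0     s1   s2 
   s1     s3   s4 
   s2     s5   s6 
   s3     s7   s8 
   s4     s9  s10 
   s5    s11  s12 
   s6    s13  s14 
   s7     s7   s8 
 * s8     s9  s10 
 * s9    s15  s12 
 * s10   s16  s17 
   s11    s7   s8 
   s12    s9  s10 
   s13   s11  s12 
   s14   s13  s14 
   s15   s18   s8 
   s16   s15  s12 
   s17   s16  s17 
 * s18   s18   s8 
(> = start, * = accepting)

start=s0 accept=s8,s9,s10,s18 s0-0->s1 s0-1->s2 s1-0->s3 s1-1->s4 s2-0->s5 s2-1->s6 s3-0->s7 s3-1->s8 s4-0->s9 s4-1->s10 s5-0->s11 s5-1->s12 s6-0->s13 s6-1->s14 s7-0->s7 s7-1->s8 s8-0->s9 s8-1->s10 s9-0->s15 s9-1->s12 s10-0->s16 s10-1->s17 s11-0->s7 s11-1->s8 s12-0->s9 s12-1->s10 s13-0->s11 s13-1->s12 s14-0->s13 s14-1->s14 s15-0->s18 s15-1->s8 s16-0->s15 s16-1->s12 s17-0->s16 s17-1->s17 s18-0->s18 s18-1->s8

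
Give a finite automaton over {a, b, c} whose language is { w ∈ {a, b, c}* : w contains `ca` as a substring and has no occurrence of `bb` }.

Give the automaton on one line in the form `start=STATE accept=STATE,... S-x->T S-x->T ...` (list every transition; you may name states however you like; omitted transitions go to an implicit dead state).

Handle the two conditions separately and then intersect. The first has 3 states tracking whether and how much of `ca` has been seen; the second has 3 states tracking partial matches of the forbidden pattern `bb`. A product state is a pair (one from each), accepting exactly when both do. Equivalent product states are then merged.
A 6-state machine:
        a   b   c  
>  q0   q0  q1  q2 
   q1   q0  q3  q2 
   q2   q4  q1  q2 
   q3   q3  q3  q3 
 * q4   q4  q5  q4 
 * q5   q4  q3  q4 
(> = start, * = accepting)

start=q0 accept=q4,q5 q0-a->q0 q0-b->q1 q0-c->q2 q1-a->q0 q1-b->q3 q1-c->q2 q2-a->q4 q2-b->q1 q2-c->q2 q3-a->q3 q3-b->q3 q3-c->q3 q4-a->q4 q4-b->q5 q4-c->q4 q5-a->q4 q5-b->q3 q5-c->q4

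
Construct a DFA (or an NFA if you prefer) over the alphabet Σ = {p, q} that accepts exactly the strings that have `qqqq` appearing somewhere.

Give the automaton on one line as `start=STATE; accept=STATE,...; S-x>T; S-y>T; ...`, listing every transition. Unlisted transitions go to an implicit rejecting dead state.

start=s0; accept=s4; s0-p>s0; s0-q>s1; s1-p>s0; s1-q>s2; s2-p>s0; s2-q>s3; s3-p>s0; s3-q>s4; s4-p>s4; s4-q>s4

Track how much of `qqqq` has been matched so far: state s0 is no progress, s4 is the absorbing accept state reached once `qqqq` has occurred. Intermediate states record partial matches; on a mismatch, fall back to the longest reusable overlap.
        p   q  
>  s0   s0  s1 
   s1   s0  s2 
   s2   s0  s3 
   s3   s0  s4 
 * s4   s4  s4 
(> = start, * = accepting)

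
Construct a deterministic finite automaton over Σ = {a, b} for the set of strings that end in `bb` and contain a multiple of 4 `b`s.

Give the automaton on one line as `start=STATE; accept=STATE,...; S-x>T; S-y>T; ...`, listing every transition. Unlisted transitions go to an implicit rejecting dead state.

start=q0; accept=q5; q0-a>q0; q0-b>q1; q1-a>q1; q1-b>q2; q2-a>q2; q2-b>q3; q3-a>q4; q3-b>q5; q4-a>q4; q4-b>q0; q5-a>q0; q5-b>q1

Handle the two conditions separately and then intersect. One (3 states) tracks how much of the suffix `bb` has currently been matched; the other (4 states) tracks the count of `b`s modulo 4. Each combined state is a pair, one component from each; accept when both components accept. Minimizing collapses redundant product states.
With 6 states:
        a   b  
>  q0   q0  q1 
   q1   q1  q2 
   q2   q2  q3 
   q3   q4  q5 
   q4   q4  q0 
 * q5   q0  q1 
(> = start, * = accepting)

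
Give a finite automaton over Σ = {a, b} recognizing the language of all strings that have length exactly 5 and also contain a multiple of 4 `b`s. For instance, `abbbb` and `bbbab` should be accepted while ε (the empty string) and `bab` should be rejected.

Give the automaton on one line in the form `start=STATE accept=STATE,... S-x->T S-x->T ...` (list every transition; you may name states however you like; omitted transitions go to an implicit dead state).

start=S0 accept=S12 S0-a->S1 S0-b->S2 S1-a->S3 S1-b->S4 S2-a->S4 S2-b->S5 S3-a->S6 S3-b->S7 S4-a->S7 S4-b->S8 S5-a->S8 S5-b->S9 S6-a->S10 S6-b->S7 S7-a->S7 S7-b->S7 S8-a->S7 S8-b->S11 S9-a->S11 S9-b->S10 S10-a->S12 S10-b->S7 S11-a->S7 S11-b->S12 S12-a->S7 S12-b->S7

Build one automaton per condition and run them in lockstep. One (7 states) tracks the input length, saturating at 6; the other (4 states) tracks the count of `b`s modulo 4. Each combined state is a pair, one component from each; accept when both components accept. After merging equivalent states the machine shrinks.
          a    b  
>  S0     S1   S2 
   S1     S3   S4 
   S2     S4   S5 
   S3     S6   S7 
   S4     S7   S8 
   S5     S8   S9 
   S6    S10   S7 
   S7     S7   S7 
   S8     S7  S11 
   S9    S11  S10 
   S10   S12   S7 
   S11    S7  S12 
 * S12    S7   S7 
(> = start, * = accepting)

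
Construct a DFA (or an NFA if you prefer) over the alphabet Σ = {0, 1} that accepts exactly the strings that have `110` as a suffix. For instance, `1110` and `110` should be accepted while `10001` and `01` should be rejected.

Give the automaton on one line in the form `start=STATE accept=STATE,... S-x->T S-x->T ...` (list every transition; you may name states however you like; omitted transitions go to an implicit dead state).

Let each state record the length of the longest suffix of the input read so far that is also a prefix of `110`. q1 means the last symbol is `1`; q2 means the last 2 symbols are `11`; q3 means the last 3 symbols are `110`. Accept only at q3, where the string currently ends in `110`.
A 4-state machine:
        0   1  
>  q0   q0  q1 
   q1   q0  q2 
   q2   q3  q2 
 * q3   q0  q1 
(> = start, * = accepting)

start=q0 accept=q3 q0-0->q0 q0-1->q1 q1-0->q0 q1-1->q2 q2-0->q3 q2-1->q2 q3-0->q0 q3-1->q1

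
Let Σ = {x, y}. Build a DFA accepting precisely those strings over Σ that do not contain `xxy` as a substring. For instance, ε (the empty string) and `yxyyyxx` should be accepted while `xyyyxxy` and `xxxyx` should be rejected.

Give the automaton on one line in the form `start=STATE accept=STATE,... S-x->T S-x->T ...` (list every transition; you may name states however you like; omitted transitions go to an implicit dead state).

Track partial matches of the forbidden pattern `xxy`. State s3 is a dead state reached once `xxy` has occurred; every other state accepts. s0 means no part of `xxy` is currently matched.
        x   y  
>* s0   s1  s0 
 * s1   s2  s0 
 * s2   s2  s3 
   s3   s3  s3 
(> = start, * = accepting)

start=s0 accept=s0,s1,s2 s0-x->s1 s0-y->s0 s1-x->s2 s1-y->s0 s2-x->s2 s2-y->s3 s3-x->s3 s3-y->s3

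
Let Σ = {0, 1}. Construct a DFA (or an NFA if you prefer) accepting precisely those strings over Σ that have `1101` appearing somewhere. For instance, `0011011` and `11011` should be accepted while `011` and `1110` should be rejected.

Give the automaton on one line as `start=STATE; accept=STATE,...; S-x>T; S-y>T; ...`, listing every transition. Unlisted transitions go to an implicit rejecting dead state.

start=S0; accept=S4; S0-0>S0; S0-1>S1; S1-0>S0; S1-1>S2; S2-0>S3; S2-1>S2; S3-0>S0; S3-1>S4; S4-0>S4; S4-1>S4

States S0..S3 record the length of the longest prefix of `1101` that matches the current input suffix. Reaching S4 means `1101` has been seen, and we stay there forever. Accept from S4.
With 5 states:
        0   1  
>  S0   S0  S1 
   S1   S0  S2 
   S2   S3  S2 
   S3   S0  S4 
 * S4   S4  S4 
(> = start, * = accepting)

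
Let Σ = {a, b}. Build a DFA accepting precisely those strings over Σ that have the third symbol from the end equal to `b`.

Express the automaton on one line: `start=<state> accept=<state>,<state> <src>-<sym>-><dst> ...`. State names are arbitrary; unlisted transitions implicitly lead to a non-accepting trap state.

A DFA must remember the last 3 symbols (since which symbol is third-to-last isn't known until the input ends). Use one state per possible window of the last ≤3 symbols; accept from those whose window starts with `b`.
          a    b  
>  S0     S1   S2 
   S1     S3   S4 
   S2     S5   S6 
   S3     S7   S8 
   S4     S9  S10 
   S5    S11  S12 
   S6    S13  S14 
   S7     S7   S8 
   S8     S9  S10 
   S9    S11  S12 
   S10   S13  S14 
 * S11    S7   S8 
 * S12    S9  S10 
 * S13   S11  S12 
 * S14   S13  S14 
(> = start, * = accepting)

start=S0 accept=S11,S12,S13,S14 S0-a->S1 S0-b->S2 S1-a->S3 S1-b->S4 S2-a->S5 S2-b->S6 S3-a->S7 S3-b->S8 S4-a->S9 S4-b->S10 S5-a->S11 S5-b->S12 S6-a->S13 S6-b->S14 S7-a->S7 S7-b->S8 S8-a->S9 S8-b->S10 S9-a->S11 S9-b->S12 S10-a->S13 S10-b->S14 S11-a->S7 S11-b->S8 S12-a->S9 S12-b->S10 S13-a->S11 S13-b->S12 S14-a->S13 S14-b->S14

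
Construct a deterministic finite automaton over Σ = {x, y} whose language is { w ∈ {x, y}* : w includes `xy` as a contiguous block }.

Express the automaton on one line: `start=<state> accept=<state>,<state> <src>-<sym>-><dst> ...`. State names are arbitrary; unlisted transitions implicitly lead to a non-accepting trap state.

start=A accept=C A-x->B A-y->A B-x->B B-y->C C-x->C C-y->C

States A..B record the length of the longest prefix of `xy` that matches the current input suffix. Reaching C means `xy` has been seen, and we stay there forever. Accept from C.
A 3-state machine:
       x  y 
>  A   B  A 
   B   B  C 
 * C   C  C 
(> = start, * = accepting)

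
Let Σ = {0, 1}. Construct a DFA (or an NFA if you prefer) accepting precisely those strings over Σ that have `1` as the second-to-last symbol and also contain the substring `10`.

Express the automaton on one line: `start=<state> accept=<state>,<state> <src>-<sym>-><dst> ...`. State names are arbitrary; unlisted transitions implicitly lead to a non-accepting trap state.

Run two small machines in parallel and take their product. The first has 7 states tracking the last 2 symbols read; the second has 3 states tracking whether and how much of `10` has been seen. A product state is a pair (one from each), accepting exactly when both do. After merging equivalent states the machine shrinks.
With 6 states:
        0   1  
>  q0   q0  q1 
   q1   q2  q1 
 * q2   q3  q4 
   q3   q3  q4 
   q4   q2  q5 
 * q5   q2  q5 
(> = start, * = accepting)

start=q0 accept=q2,q5 q0-0->q0 q0-1->q1 q1-0->q2 q1-1->q1 q2-0->q3 q2-1->q4 q3-0->q3 q3-1->q4 q4-0->q2 q4-1->q5 q5-0->q2 q5-1->q5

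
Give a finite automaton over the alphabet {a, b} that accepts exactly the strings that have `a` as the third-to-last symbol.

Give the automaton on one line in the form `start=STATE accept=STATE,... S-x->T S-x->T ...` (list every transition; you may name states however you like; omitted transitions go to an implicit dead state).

start=q0 accept=q7,q8,q9,q10 q0-a->q1 q0-b->q2 q1-a->q3 q1-b->q4 q2-a->q5 q2-b->q6 q3-a->q7 q3-b->q8 q4-a->q9 q4-b->q10 q5-a->q11 q5-b->q12 q6-a->q13 q6-b->q14 q7-a->q7 q7-b->q8 q8-a->q9 q8-b->q10 q9-a->q11 q9-b->q12 q10-a->q13 q10-b->q14 q11-a->q7 q11-b->q8 q12-a->q9 q12-b->q10 q13-a->q11 q13-b->q12 q14-a->q13 q14-b->q14

Because acceptance depends on a position counted from the end, the machine has to buffer the most recent 3 symbols. Make each state the string of the last up-to-3 symbols read; on input `x` shift the window left and append `x`. Accept when the buffered window has length 3 and begins with `a`.
15 states suffice.
          a    b  
>  q0     q1   q2 
   q1     q3   q4 
   q2     q5   q6 
   q3     q7   q8 
   q4     q9  q10 
   q5    q11  q12 
   q6    q13  q14 
 * q7     q7   q8 
 * q8     q9  q10 
 * q9    q11  q12 
 * q10   q13  q14 
   q11    q7   q8 
   q12    q9  q10 
   q13   q11  q12 
   q14   q13  q14 
(> = start, * = accepting)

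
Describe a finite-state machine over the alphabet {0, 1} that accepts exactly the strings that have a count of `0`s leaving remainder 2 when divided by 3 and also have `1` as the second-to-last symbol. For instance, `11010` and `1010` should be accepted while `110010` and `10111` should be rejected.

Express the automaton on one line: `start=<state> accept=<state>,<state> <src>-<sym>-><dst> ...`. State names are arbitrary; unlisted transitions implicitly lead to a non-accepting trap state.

start=q0 accept=q5,q6 q0-0->q1 q0-1->q0 q1-0->q2 q1-1->q3 q2-0->q0 q2-1->q4 q3-0->q5 q3-1->q3 q4-0->q0 q4-1->q6 q5-0->q0 q5-1->q4 q6-0->q0 q6-1->q6

Handle the two conditions separately and then intersect. One (3 states) tracks the count of `0`s modulo 3; the other (7 states) tracks the last 2 symbols read. Each combined state is a pair, one component from each; accept when both components accept. After merging equivalent states the machine shrinks.
        0   1  
>  q0   q1  q0 
   q1   q2  q3 
   q2   q0  q4 
   q3   q5  q3 
   q4   q0  q6 
 * q5   q0  q4 
 * q6   q0  q6 
(> = start, * = accepting)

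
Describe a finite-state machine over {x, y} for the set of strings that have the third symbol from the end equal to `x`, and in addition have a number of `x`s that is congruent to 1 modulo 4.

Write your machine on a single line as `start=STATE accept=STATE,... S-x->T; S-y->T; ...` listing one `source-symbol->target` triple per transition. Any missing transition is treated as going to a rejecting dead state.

Run two small machines in parallel and take their product. One (15 states) tracks the last 3 symbols read; the other (4 states) tracks the count of `x`s modulo 4. Each combined state is a pair, one component from each; accept when both components accept. Equivalent product states are then merged.
15 states suffice.
          x    y  
>  s0     s1   s0 
   s1     s2   s3 
   s2     s4   s2 
   s3     s2   s5 
   s4     s6   s7 
 * s5     s2   s8 
   s6     s9  s10 
   s7    s11   s7 
   s8     s2   s8 
 * s9     s2  s12 
   s10   s13   s0 
   s11   s14  s10 
 * s12    s2   s5 
 * s13    s2   s3 
   s14    s2  s12 
(> = start, * = accepting)

start=s0; accept=s5,s9,s12,s13; s0-x->s1; s0-y->s0; s1-x->s2; s1-y->s3; s2-x->s4; s2-y->s2; s3-x->s2; s3-y->s5; s4-x->s6; s4-y->s7; s5-x->s2; s5-y->s8; s6-x->s9; s6-y->s10; s7-x->s11; s7-y->s7; s8-x->s2; s8-y->s8; s9-x->s2; s9-y->s12; s10-x->s13; s10-y->s0; s11-x->s14; s11-y->s10; s12-x->s2; s12-y->s5; s13-x->s2; s13-y->s3; s14-x->s2; s14-y->s12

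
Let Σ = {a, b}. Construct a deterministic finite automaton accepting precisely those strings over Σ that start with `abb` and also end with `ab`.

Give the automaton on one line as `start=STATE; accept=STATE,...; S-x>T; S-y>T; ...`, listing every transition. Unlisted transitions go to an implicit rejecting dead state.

Build one automaton per condition and run them in lockstep. The first has 5 states tracking whether the input so far still matches the prefix `abb`; the second has 3 states tracking how much of the suffix `ab` has currently been matched. A product state is a pair (one from each), accepting exactly when both do. After merging equivalent states the machine shrinks.
7 states suffice.
        a   b  
>  S0   S1  S2 
   S1   S2  S3 
   S2   S2  S2 
   S3   S2  S4 
   S4   S5  S4 
   S5   S5  S6 
 * S6   S5  S4 
(> = start, * = accepting)

start=S0; accept=S6; S0-a>S1; S0-b>S2; S1-a>S2; S1-b>S3; S2-a>S2; S2-b>S2; S3-a>S2; S3-b>S4; S4-a>S5; S4-b>S4; S5-a>S5; S5-b>S6; S6-a>S5; S6-b>S4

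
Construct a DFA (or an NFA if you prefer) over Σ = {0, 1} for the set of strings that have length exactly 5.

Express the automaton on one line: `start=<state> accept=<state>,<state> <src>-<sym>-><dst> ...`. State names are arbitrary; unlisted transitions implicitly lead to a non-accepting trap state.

We only need to distinguish lengths 0, 1, …, 5, and '>5'. Chain A → B → C → D → E → F → G on every symbol, with G looping. Accepting states: {F}.
A 7-state machine:
       0  1 
>  A   B  B 
   B   C  C 
   C   D  D 
   D   E  E 
   E   F  F 
 * F   G  G 
   G   G  G 
(> = start, * = accepting)

start=A accept=F A-0->B A-1->B B-0->C B-1->C C-0->D C-1->D D-0->E D-1->E E-0->F E-1->F F-0->G F-1->G G-0->G G-1->G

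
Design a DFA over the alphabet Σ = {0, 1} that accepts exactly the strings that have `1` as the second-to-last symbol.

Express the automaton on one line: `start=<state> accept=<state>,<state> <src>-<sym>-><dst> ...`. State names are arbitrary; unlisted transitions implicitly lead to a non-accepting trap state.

start=q0 accept=q5,q6 q0-0->q1 q0-1->q2 q1-0->q3 q1-1->q4 q2-0->q5 q2-1->q6 q3-0->q3 q3-1->q4 q4-0->q5 q4-1->q6 q5-0->q3 q5-1->q4 q6-0->q5 q6-1->q6

Because acceptance depends on a position counted from the end, the machine has to buffer the most recent 2 symbols. Make each state the string of the last up-to-2 symbols read; on input `x` shift the window left and append `x`. Accept when the buffered window has length 2 and begins with `1`.
With 7 states:
        0   1  
>  q0   q1  q2 
   q1   q3  q4 
   q2   q5  q6 
   q3   q3  q4 
   q4   q5  q6 
 * q5   q3  q4 
 * q6   q5  q6 
(> = start, * = accepting)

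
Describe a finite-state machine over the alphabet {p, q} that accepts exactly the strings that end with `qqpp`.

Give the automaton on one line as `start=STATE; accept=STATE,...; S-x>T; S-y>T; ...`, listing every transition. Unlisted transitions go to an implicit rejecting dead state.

Let each state record the length of the longest suffix of the input read so far that is also a prefix of `qqpp`. B means the last symbol is `q`; C means the last 2 symbols are `qq`; D means the last 3 symbols are `qqp`; E means the last 4 symbols are `qqpp`. Accept only at E, where the string currently ends in `qqpp`.
With 5 states:
       p  q 
>  A   A  B 
   B   A  C 
   C   D  C 
   D   E  B 
 * E   A  B 
(> = start, * = accepting)

start=A; accept=E; A-p>A; A-q>B; B-p>A; B-q>C; C-p>D; C-q>C; D-p>E; D-q>B; E-p>A; E-q>B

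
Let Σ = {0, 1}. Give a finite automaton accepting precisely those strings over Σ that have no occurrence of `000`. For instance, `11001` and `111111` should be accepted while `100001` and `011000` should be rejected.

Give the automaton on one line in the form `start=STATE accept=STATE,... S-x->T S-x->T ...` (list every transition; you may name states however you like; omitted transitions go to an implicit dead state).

This is the complement of 'contains `000`'. Use the same substring-matching states — q0 through q3 holding how much of `000` has just been matched — but flip the accepting set: everything except the trap q3 accepts.
4 states suffice.
        0   1  
>* q0   q1  q0 
 * q1   q2  q0 
 * q2   q3  q0 
   q3   q3  q3 
(> = start, * = accepting)

start=q0 accept=q0,q1,q2 q0-0->q1 q0-1->q0 q1-0->q2 q1-1->q0 q2-0->q3 q2-1->q0 q3-0->q3 q3-1->q3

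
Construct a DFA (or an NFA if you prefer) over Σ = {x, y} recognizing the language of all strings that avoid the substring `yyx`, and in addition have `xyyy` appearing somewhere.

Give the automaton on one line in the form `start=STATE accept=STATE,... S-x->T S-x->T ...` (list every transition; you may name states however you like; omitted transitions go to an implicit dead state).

Handle the two conditions separately and then intersect. One (4 states) tracks partial matches of the forbidden pattern `yyx`; the other (5 states) tracks whether and how much of `xyyy` has been seen. Each combined state is a pair, one component from each; accept when both components accept.
          x    y  
>  q0     q1   q2 
   q1     q1   q3 
   q2     q1   q4 
   q3     q1   q5 
   q4     q6   q4 
   q5     q6   q7 
   q6     q6   q8 
 * q7     q9   q7 
   q8     q6  q10 
   q9     q9   q9 
   q10    q6   q9 
(> = start, * = accepting)

start=q0 accept=q7 q0-x->q1 q0-y->q2 q1-x->q1 q1-y->q3 q2-x->q1 q2-y->q4 q3-x->q1 q3-y->q5 q4-x->q6 q4-y->q4 q5-x->q6 q5-y->q7 q6-x->q6 q6-y->q8 q7-x->q9 q7-y->q7 q8-x->q6 q8-y->q10 q9-x->q9 q9-y->q9 q10-x->q6 q10-y->q9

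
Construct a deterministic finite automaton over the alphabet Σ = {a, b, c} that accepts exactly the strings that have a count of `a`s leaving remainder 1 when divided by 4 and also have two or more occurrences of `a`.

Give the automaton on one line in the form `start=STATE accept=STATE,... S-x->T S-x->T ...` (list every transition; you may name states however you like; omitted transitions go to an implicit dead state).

start=S0 accept=S5 S0-a->S1 S0-b->S0 S0-c->S0 S1-a->S2 S1-b->S1 S1-c->S1 S2-a->S3 S2-b->S2 S2-c->S2 S3-a->S4 S3-b->S3 S3-c->S3 S4-a->S5 S4-b->S4 S4-c->S4 S5-a->S6 S5-b->S5 S5-c->S5 S6-a->S3 S6-b->S6 S6-c->S6

Run two small machines in parallel and take their product. One (4 states) tracks the count of `a`s modulo 4; the other (4 states) tracks the count of `a`s, saturating at 3. Each combined state is a pair, one component from each; accept when both components accept.
        a   b   c  
>  S0   S1  S0  S0 
   S1   S2  S1  S1 
   S2   S3  S2  S2 
   S3   S4  S3  S3 
   S4   S5  S4  S4 
 * S5   S6  S5  S5 
   S6   S3  S6  S6 
(> = start, * = accepting)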